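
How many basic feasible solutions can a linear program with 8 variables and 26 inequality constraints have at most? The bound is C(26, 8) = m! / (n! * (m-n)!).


Each vertex corresponds to some choice of n active constraints out of m, so the number of vertices is at most C(m, n) = m! / (n!(m-n)!).
m = 26, n = 8
Numerator: 26 * 25 * 24 * 23 * 22 * 21 * 20 * 19
Denominator: 8! = 40320
C(26, 8) = 1562275


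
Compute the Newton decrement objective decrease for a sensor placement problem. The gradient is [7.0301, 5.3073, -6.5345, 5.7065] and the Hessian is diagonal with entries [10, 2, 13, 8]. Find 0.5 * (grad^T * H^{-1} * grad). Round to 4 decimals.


Step 1: H is diagonal, so H^(-1) * g = [0.703, 2.6537, -0.5027, 0.7133].
Step 2: g^T H^(-1) g = sum_i g_i^2 / H_ii
  = (7.0301)^2/10 + (5.3073)^2/2 + (-6.5345)^2/13 + (5.7065)^2/8
  = 4.9422 + 14.0837 + 3.2846 + 4.0705 = 26.3811
Step 3: Objective decrease = 0.5 * g^T H^(-1) g = 13.1905


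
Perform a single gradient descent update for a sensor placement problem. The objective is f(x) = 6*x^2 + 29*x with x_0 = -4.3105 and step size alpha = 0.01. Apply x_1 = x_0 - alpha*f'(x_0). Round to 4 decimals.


We compute the gradient at x_0 and apply the update.
f'(x) = 12*x + 29
f'(-4.3105) = 12*-4.3105 + 29 = -22.726
x_1 = -4.3105 - 0.01*-22.726 = -4.0832


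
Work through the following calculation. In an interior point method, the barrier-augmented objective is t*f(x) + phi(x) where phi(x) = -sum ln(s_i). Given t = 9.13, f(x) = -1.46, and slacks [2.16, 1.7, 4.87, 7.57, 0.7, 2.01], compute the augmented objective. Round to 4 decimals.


Step 1: Compute log-barrier.
ln values: [0.7701, 0.5306, 1.5831, 2.0242, -0.3567, 0.6981]
phi = -(0.7701 + 0.5306 + 1.5831 + 2.0242 - 0.3567 + 0.6981) = -5.2495
Step 2: Compute augmented objective.
t*f(x) = 9.13*-1.46 = -13.3298
Total = -13.3298 - 5.2495 = -18.5793


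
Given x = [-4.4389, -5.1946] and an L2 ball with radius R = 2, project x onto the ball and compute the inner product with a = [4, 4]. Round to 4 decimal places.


Step 1: Compute ||x|| (intermediates to 6 decimals).
||x|| = sqrt((-4.4389)^2 + (-5.1946)^2) = 6.83284
Step 2: Project.
Since ||x|| > R, scale = R/||x|| = 2/6.83284 = 0.292704, proj(x) = scale * x
proj(x) = [-1.299284, -1.52048]
Step 3: Dot product.
a^T * proj(x) = 4*(-1.299284) + 4*(-1.52048) = -11.2791


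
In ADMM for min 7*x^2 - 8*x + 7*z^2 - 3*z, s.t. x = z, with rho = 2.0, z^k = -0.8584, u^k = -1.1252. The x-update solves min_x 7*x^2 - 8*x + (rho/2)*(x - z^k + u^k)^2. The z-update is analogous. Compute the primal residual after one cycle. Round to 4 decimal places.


ADMM iteration with rho = 2.0, z^k = -0.8584, u^k = -1.1252
Step 1: x-update.
Minimize 7*x^2 - 8*x + (2.0/2)*(x + 0.8584 - 1.1252)^2
FOC: (2*7 + 2.0)*x = 8 + 2.0*(-0.8584 + 1.1252)
x^{k+1} = 0.5334
Step 2: z-update.
Minimize 7*z^2 - 3*z + (2.0/2)*(0.5334 - z - 1.1252)^2
FOC: (2*7 + 2.0)*z = 3 + 2.0*(0.5334 - 1.1252)
z^{k+1} = 0.1135
Step 3: u-update.
u^{k+1} = -1.1252 + 0.5334 - 0.1135 = -0.7054
Step 4: Primal residual = |0.5334 - 0.1135| = 0.4198


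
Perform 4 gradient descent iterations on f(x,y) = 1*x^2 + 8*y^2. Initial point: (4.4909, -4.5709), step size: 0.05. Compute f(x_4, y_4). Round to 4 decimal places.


Gradient descent on f(x,y) = 1*x^2 + 8*y^2.
Starting point: (4.4909, -4.5709), alpha = 0.05
Step 1: grad_x = 2*1*4.4909 = 8.9818, grad_y = 2*8*-4.5709 = -73.1344
  x_1 = 4.4909 - 0.05*8.9818 = 4.0418
  y_1 = -4.5709 - 0.05*-73.1344 = -0.9142
Step 2: grad_x = 2*1*4.0418 = 8.0836, grad_y = 2*8*-0.9142 = -14.6269
  x_2 = 4.0418 - 0.05*8.0836 = 3.6376
  y_2 = -0.9142 - 0.05*-14.6269 = -0.1828
Step 3: grad_x = 2*1*3.6376 = 7.2753, grad_y = 2*8*-0.1828 = -2.9254
  x_3 = 3.6376 - 0.05*7.2753 = 3.2739
  y_3 = -0.1828 - 0.05*-2.9254 = -0.0366
Step 4: grad_x = 2*1*3.2739 = 6.5477, grad_y = 2*8*-0.0366 = -0.5851
  x_4 = 3.2739 - 0.05*6.5477 = 2.9465
  y_4 = -0.0366 - 0.05*-0.5851 = -0.0073
f(2.9465, -0.0073) = 1*2.9465^2 + 8*(-0.0073)^2 = 8.6822


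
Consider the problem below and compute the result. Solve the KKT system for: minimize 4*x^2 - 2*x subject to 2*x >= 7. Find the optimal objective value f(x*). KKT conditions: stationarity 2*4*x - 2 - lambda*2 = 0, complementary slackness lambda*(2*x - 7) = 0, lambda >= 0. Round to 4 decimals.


Step 1: Try lambda = 0 (constraint inactive).
x_unc = 2/(2*4) = 0.25
Check: 2*0.25 = 0.5 < 7 -- violated!
Step 2: Constraint must be active: 2*x = 7
x* = 7/2 = 3.5
lambda = (2*4*3.5 - 2)/2 = 13.0
Step 3: Compute optimal value.
f(x*) = 4*3.5^2 - 2*3.5 = 42.0


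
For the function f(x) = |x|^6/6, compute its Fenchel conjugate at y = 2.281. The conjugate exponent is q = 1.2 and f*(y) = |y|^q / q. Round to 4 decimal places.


The conjugate exponent q satisfies 1/p + 1/q = 1.
p = 6, so q = 6/(6 - 1) = 1.2
|y|^q = 2.281^1.2 = 2.69
f*(2.281) = 2.69 / 1.2 = 2.2417


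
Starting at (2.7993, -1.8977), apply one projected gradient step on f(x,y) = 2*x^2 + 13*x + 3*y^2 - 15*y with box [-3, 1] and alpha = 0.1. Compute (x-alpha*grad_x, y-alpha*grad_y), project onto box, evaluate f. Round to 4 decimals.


Step 1: Compute gradient at (2.7993, -1.8977).
grad_x = 2*2*2.7993 + 13 = 24.1972
grad_y = 2*3*-1.8977 - 15 = -26.3862
Step 2: Gradient step.
x_raw = 2.7993 - 0.1*24.1972 = 0.3796
y_raw = -1.8977 - 0.1*-26.3862 = 0.7409
Step 3: Project onto [-3, 1].
x_proj = clip(0.3796) = 0.3796
y_proj = clip(0.7409) = 0.7409
Step 4: Evaluate f.
f(0.3796, 0.7409) = -4.2442


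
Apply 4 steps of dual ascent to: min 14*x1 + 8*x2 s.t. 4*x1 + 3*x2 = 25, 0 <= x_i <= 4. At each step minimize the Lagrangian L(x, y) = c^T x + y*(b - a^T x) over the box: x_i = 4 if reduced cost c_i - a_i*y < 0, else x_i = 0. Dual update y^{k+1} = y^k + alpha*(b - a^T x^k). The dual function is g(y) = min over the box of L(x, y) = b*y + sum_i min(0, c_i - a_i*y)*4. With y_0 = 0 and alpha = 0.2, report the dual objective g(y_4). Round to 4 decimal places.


Dual ascent for LP: min 14*x1 + 8*x2, 4*x1 + 3*x2 = 25, 0 <= x_i <= 4
Step 1: y^k = 0.0, reduced costs: (14.0, 8.0)
  x^k = (0.0, 0.0), subgradient = b - a^T x = 25.0
  y^{k+1} = 0.0 + 0.2*25.0 = 5.0
Step 2: y^k = 5.0, reduced costs: (-6.0, -7.0)
  x^k = (4.0, 4.0), subgradient = b - a^T x = -3.0
  y^{k+1} = 5.0 + 0.2*-3.0 = 4.4
Step 3: y^k = 4.4, reduced costs: (-3.6, -5.2)
  x^k = (4.0, 4.0), subgradient = b - a^T x = -3.0
  y^{k+1} = 4.4 + 0.2*-3.0 = 3.8
Step 4: y^k = 3.8, reduced costs: (-1.2, -3.4)
  x^k = (4.0, 4.0), subgradient = b - a^T x = -3.0
  y^{k+1} = 3.8 + 0.2*-3.0 = 3.2
Dual objective at y_4 = 3.2: reduced costs (1.2, -1.6), box minimizer x = (0.0, 4.0)
g(y_4) = b*y + (c1 - a1*y)*x1 + (c2 - a2*y)*x2 = 25*3.2 + 1.2*0.0 + (-1.6)*4.0 = 80.0 + 0.0 - 6.4 = 73.6


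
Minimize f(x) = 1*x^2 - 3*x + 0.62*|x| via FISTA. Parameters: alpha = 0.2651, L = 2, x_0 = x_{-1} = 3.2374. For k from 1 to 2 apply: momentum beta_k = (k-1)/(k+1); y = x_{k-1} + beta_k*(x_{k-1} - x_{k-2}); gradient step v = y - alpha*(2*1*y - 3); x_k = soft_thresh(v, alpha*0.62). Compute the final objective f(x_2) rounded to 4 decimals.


FISTA on f(x) = 1*x^2 - 3*x + 0.62*|x|
L = 2, alpha = 0.2651
Iteration 1: beta = 0.0, y = 3.2374 + 0.0*(3.2374 - 3.2374) = 3.2374
  grad(y) = 3.4748, v = y - alpha*grad = 2.3162
  prox(v) = soft_thresh(2.3162, 0.1644) = 2.1519
Iteration 2: beta = 0.3333, y = 2.1519 + 0.3333*(2.1519 - 3.2374) = 1.79
  grad(y) = 0.58, v = y - alpha*grad = 1.6363
  prox(v) = soft_thresh(1.6363, 0.1644) = 1.4719
f(x_2) = 1*1.4719^2 - 3*1.4719 + 0.62*|1.4719| = -1.3366


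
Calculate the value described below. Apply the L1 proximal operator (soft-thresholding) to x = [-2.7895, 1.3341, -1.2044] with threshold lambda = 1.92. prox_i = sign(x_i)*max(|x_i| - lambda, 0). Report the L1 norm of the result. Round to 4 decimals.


Soft-thresholding with lambda = 1.92:
prox(-2.7895) = sign(-2.7895)*max(|-2.7895| - 1.92, 0) = -0.8695
prox(1.3341) = sign(1.3341)*max(|1.3341| - 1.92, 0) = 0.0
prox(-1.2044) = sign(-1.2044)*max(|-1.2044| - 1.92, 0) = 0.0
prox(x) = [-0.8695, 0.0, 0.0]
||prox(x)||_1 = 0.8695 + 0.0 + 0.0 = 0.8695


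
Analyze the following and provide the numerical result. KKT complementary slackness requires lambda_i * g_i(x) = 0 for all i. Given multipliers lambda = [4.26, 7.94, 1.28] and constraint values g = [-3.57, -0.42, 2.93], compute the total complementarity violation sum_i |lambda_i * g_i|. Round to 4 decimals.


KKT complementary slackness check:
lambda_1 * g_1 = 4.26 * -3.57 = -15.2082
lambda_2 * g_2 = 7.94 * -0.42 = -3.3348
lambda_3 * g_3 = 1.28 * 2.93 = 3.7504
Total violation = 15.2082 + 3.3348 + 3.7504 = 22.2934


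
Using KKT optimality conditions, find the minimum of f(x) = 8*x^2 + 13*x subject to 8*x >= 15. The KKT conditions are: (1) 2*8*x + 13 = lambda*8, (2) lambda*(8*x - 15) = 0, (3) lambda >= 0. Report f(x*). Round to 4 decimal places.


Step 1: Try lambda = 0 (constraint inactive).
x_unc = -13/(2*8) = -0.8125
Check: 8*-0.8125 = -6.5 < 15 -- violated!
Step 2: Constraint must be active: 8*x = 15
x* = 15/8 = 1.875
lambda = (2*8*1.875 + 13)/8 = 5.375
Step 3: Compute optimal value.
f(x*) = 8*1.875^2 + 13*1.875 = 52.5


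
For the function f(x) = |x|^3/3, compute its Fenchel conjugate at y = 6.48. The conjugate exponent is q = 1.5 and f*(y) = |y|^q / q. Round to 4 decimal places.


The conjugate exponent q satisfies 1/p + 1/q = 1.
p = 3, so q = 3/(3 - 1) = 1.5
|y|^q = 6.48^1.5 = 16.4954
f*(6.48) = 16.4954 / 1.5 = 10.9969


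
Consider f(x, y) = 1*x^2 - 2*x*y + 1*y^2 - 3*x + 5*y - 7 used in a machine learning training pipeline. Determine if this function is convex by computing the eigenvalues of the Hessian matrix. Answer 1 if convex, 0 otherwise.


The Hessian of f(x,y) = 1*x^2 - 2*x*y + 1*y^2 - 3*x + 5*y - 7 is:
H = [[2, -2], [-2, 2]]
Trace = 2 + 2 = 4
Determinant = 2*2 - (-2)^2 = 0
Discriminant = (4)^2 - 4*0 = 16.0
Eigenvalues: lambda_1 = 0.0, lambda_2 = 4.0
The function is convex.

1


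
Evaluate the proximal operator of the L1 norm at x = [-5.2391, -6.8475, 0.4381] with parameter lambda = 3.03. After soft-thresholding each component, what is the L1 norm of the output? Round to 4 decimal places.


Soft-thresholding with lambda = 3.03:
prox(-5.2391) = sign(-5.2391)*max(|-5.2391| - 3.03, 0) = -2.2091
prox(-6.8475) = sign(-6.8475)*max(|-6.8475| - 3.03, 0) = -3.8175
prox(0.4381) = sign(0.4381)*max(|0.4381| - 3.03, 0) = 0.0
prox(x) = [-2.2091, -3.8175, 0.0]
||prox(x)||_1 = 2.2091 + 3.8175 + 0.0 = 6.0266


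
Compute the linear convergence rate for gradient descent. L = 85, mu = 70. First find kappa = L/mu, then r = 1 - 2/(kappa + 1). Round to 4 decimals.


Step 1: Compute the condition number.
kappa = L/mu = 85/70 = 1.2143
Step 2: Compute the convergence rate.
r = 1 - 2/(kappa + 1) = 1 - 2*mu/(L + mu) = (L - mu)/(L + mu) = 15/155 = 0.0968


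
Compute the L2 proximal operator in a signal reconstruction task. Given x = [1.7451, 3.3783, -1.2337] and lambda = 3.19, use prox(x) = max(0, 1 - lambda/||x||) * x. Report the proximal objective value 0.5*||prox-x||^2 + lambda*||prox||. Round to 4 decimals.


Step 1: Compute ||x||.
||x|| = 3.9975
Step 2: Compute scaling factor.
scale = max(0, 1 - 3.19/3.9975) = 0.202
Step 3: prox(x) = [0.3525, 0.6824, -0.2492]
||prox(x)|| = 0.8075
Step 4: Proximal objective.
0.5*||prox-x||^2 = 5.0881
lambda*||prox|| = 2.5759
Total = 7.6641


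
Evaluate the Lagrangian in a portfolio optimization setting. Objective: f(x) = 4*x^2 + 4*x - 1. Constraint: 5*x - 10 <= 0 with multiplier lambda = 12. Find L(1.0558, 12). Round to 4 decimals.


Step 1: Evaluate f(x).
f(1.0558) = 4*1.0558^2 + 4*1.0558 - 1 = 7.6821
Step 2: Evaluate g(x).
g(1.0558) = 5*1.0558 - 10 = -4.721
Step 3: Compute Lagrangian.
L = 7.6821 + 12*-4.721 = -48.9699


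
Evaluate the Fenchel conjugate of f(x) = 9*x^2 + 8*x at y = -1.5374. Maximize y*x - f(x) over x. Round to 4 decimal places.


f*(y) = sup_x {y*x - a*x^2 - b*x} = sup_x {(y-b)*x - a*x^2}
FOC: (y - b) - 2a*x = 0 => x* = (y - b)/(2a)
x* = (-1.5374 - 8)/(2*9) = -0.5299
f*(-1.5374) = (y-b)^2/(4a) = (-1.5374 - 8)^2/(4*9)
= 90.962/36 = 2.5267


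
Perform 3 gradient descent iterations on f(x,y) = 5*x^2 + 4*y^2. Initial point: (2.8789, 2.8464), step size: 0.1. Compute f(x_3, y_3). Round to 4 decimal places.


Gradient descent on f(x,y) = 5*x^2 + 4*y^2.
Starting point: (2.8789, 2.8464), alpha = 0.1
Step 1: grad_x = 2*5*2.8789 = 28.789, grad_y = 2*4*2.8464 = 22.7712
  x_1 = 2.8789 - 0.1*28.789 = 0.0
  y_1 = 2.8464 - 0.1*22.7712 = 0.5693
Step 2: grad_x = 2*5*0.0 = 0.0, grad_y = 2*4*0.5693 = 4.5542
  x_2 = 0.0 - 0.1*0.0 = 0.0
  y_2 = 0.5693 - 0.1*4.5542 = 0.1139
Step 3: grad_x = 2*5*0.0 = 0.0, grad_y = 2*4*0.1139 = 0.9108
  x_3 = 0.0 - 0.1*0.0 = 0.0
  y_3 = 0.1139 - 0.1*0.9108 = 0.0228
f(0.0, 0.0228) = 5*0.0^2 + 4*0.0228^2 = 0.0021


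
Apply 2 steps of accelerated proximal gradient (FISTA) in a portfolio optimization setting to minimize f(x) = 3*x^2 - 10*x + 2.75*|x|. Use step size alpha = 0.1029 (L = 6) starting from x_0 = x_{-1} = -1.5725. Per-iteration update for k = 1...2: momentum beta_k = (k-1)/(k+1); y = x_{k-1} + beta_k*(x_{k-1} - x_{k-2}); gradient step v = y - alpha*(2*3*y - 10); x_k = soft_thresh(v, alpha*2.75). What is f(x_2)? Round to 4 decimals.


FISTA on f(x) = 3*x^2 - 10*x + 2.75*|x|
L = 6, alpha = 0.1029
Iteration 1: beta = 0.0, y = -1.5725 + 0.0*(-1.5725 + 1.5725) = -1.5725
  grad(y) = -19.435, v = y - alpha*grad = 0.4274
  prox(v) = soft_thresh(0.4274, 0.283) = 0.1444
Iteration 2: beta = 0.3333, y = 0.1444 + 0.3333*(0.1444 + 1.5725) = 0.7167
  grad(y) = -5.6999, v = y - alpha*grad = 1.3032
  prox(v) = soft_thresh(1.3032, 0.283) = 1.0202
f(x_2) = 3*1.0202^2 - 10*1.0202 + 2.75*|1.0202| = -4.2741


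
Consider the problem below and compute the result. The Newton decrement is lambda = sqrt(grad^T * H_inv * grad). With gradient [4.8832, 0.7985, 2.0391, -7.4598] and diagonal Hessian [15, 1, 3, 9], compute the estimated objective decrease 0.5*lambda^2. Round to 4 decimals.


Step 1: H is diagonal, so H^(-1) * g = [0.3255, 0.7985, 0.6797, -0.8289].
Step 2: g^T H^(-1) g = sum_i g_i^2 / H_ii
  = (4.8832)^2/15 + (0.7985)^2/1 + (2.0391)^2/3 + (-7.4598)^2/9
  = 1.5897 + 0.6376 + 1.386 + 6.1832 = 9.7965
Step 3: Objective decrease = 0.5 * g^T H^(-1) g = 4.8982


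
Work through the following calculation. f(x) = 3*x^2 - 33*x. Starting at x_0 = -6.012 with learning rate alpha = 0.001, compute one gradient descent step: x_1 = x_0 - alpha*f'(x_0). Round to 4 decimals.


We compute the gradient at x_0 and apply the update.
f'(x) = 6*x - 33
f'(-6.012) = 6*-6.012 - 33 = -69.072
x_1 = -6.012 - 0.001*-69.072 = -5.9429


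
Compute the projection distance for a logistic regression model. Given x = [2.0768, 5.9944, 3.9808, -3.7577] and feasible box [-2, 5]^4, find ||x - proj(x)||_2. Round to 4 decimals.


Project each component onto [-2, 5].
clip(2.0768) = 2.0768, clip(5.9944) = 5.0, clip(3.9808) = 3.9808, clip(-3.7577) = -2.0
Projection = [2.0768, 5.0, 3.9808, -2.0]
Squared diffs: [0.0, 0.9888, 0.0, 3.0895]
Distance = sqrt(4.0783) = 2.0195


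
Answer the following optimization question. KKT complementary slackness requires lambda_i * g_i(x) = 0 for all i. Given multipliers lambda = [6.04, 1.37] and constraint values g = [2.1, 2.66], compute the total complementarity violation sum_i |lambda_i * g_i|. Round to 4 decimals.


KKT complementary slackness check:
lambda_1 * g_1 = 6.04 * 2.1 = 12.684
lambda_2 * g_2 = 1.37 * 2.66 = 3.6442
Total violation = 12.684 + 3.6442 = 16.3282


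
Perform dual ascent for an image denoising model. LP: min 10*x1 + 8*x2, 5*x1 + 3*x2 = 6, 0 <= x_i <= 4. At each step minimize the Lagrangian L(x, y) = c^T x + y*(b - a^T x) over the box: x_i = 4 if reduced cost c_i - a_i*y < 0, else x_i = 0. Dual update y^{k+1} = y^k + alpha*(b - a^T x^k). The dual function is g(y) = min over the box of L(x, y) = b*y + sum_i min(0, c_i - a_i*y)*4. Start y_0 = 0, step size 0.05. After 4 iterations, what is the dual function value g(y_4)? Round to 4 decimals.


Dual ascent for LP: min 10*x1 + 8*x2, 5*x1 + 3*x2 = 6, 0 <= x_i <= 4
Step 1: y^k = 0.0, reduced costs: (10.0, 8.0)
  x^k = (0.0, 0.0), subgradient = b - a^T x = 6.0
  y^{k+1} = 0.0 + 0.05*6.0 = 0.3
Step 2: y^k = 0.3, reduced costs: (8.5, 7.1)
  x^k = (0.0, 0.0), subgradient = b - a^T x = 6.0
  y^{k+1} = 0.3 + 0.05*6.0 = 0.6
Step 3: y^k = 0.6, reduced costs: (7.0, 6.2)
  x^k = (0.0, 0.0), subgradient = b - a^T x = 6.0
  y^{k+1} = 0.6 + 0.05*6.0 = 0.9
Step 4: y^k = 0.9, reduced costs: (5.5, 5.3)
  x^k = (0.0, 0.0), subgradient = b - a^T x = 6.0
  y^{k+1} = 0.9 + 0.05*6.0 = 1.2
Dual objective at y_4 = 1.2: reduced costs (4.0, 4.4), box minimizer x = (0.0, 0.0)
g(y_4) = b*y + (c1 - a1*y)*x1 + (c2 - a2*y)*x2 = 6*1.2 + 4.0*0.0 + 4.4*0.0 = 7.2 + 0.0 + 0.0 = 7.2


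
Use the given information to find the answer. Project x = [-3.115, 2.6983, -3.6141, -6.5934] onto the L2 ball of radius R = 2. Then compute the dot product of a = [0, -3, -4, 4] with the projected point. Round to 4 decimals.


Step 1: Compute ||x|| (intermediates to 6 decimals).
||x|| = sqrt((-3.115)^2 + 2.6983^2 + (-3.6141)^2 + (-6.5934)^2) = 8.574304
Step 2: Project.
Since ||x|| > R, scale = R/||x|| = 2/8.574304 = 0.233255, proj(x) = scale * x
proj(x) = [-0.726589, 0.629392, -0.843007, -1.537944]
Step 3: Dot product.
a^T * proj(x) = 0*(-0.726589) - 3*0.629392 - 4*(-0.843007) + 4*(-1.537944) = -4.6679


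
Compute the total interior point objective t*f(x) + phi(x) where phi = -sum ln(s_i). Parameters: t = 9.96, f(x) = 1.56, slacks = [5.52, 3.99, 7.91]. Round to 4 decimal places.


Step 1: Compute log-barrier.
ln values: [1.7084, 1.3838, 2.0681]
phi = -(1.7084 + 1.3838 + 2.0681) = -5.1603
Step 2: Compute augmented objective.
t*f(x) = 9.96*1.56 = 15.5376
Total = 15.5376 - 5.1603 = 10.3773


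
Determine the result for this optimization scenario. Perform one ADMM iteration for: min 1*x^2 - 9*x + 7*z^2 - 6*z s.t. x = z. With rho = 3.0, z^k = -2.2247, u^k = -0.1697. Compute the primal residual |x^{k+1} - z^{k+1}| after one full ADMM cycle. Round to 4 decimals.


ADMM iteration with rho = 3.0, z^k = -2.2247, u^k = -0.1697
Step 1: x-update.
Minimize 1*x^2 - 9*x + (3.0/2)*(x + 2.2247 - 0.1697)^2
FOC: (2*1 + 3.0)*x = 9 + 3.0*(-2.2247 + 0.1697)
x^{k+1} = 0.567
Step 2: z-update.
Minimize 7*z^2 - 6*z + (3.0/2)*(0.567 - z - 0.1697)^2
FOC: (2*7 + 3.0)*z = 6 + 3.0*(0.567 - 0.1697)
z^{k+1} = 0.4231
Step 3: u-update.
u^{k+1} = -0.1697 + 0.567 - 0.4231 = -0.0258
Step 4: Primal residual = |0.567 - 0.4231| = 0.1439


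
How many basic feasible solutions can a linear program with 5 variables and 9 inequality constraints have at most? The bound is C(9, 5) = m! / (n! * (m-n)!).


Each vertex corresponds to some choice of n active constraints out of m, so the number of vertices is at most C(m, n) = m! / (n!(m-n)!).
m = 9, n = 5
Numerator: 9 * 8 * 7 * 6 * 5
Denominator: 5! = 120
C(9, 5) = 126


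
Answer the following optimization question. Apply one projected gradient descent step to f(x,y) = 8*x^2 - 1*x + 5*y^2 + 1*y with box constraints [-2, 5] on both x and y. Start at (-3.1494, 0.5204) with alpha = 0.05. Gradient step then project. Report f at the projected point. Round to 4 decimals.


Step 1: Compute gradient at (-3.1494, 0.5204).
grad_x = 2*8*-3.1494 - 1 = -51.3904
grad_y = 2*5*0.5204 + 1 = 6.204
Step 2: Gradient step.
x_raw = -3.1494 - 0.05*-51.3904 = -0.5799
y_raw = 0.5204 - 0.05*6.204 = 0.2102
Step 3: Project onto [-2, 5].
x_proj = clip(-0.5799) = -0.5799
y_proj = clip(0.2102) = 0.2102
Step 4: Evaluate f.
f(-0.5799, 0.2102) = 3.7011


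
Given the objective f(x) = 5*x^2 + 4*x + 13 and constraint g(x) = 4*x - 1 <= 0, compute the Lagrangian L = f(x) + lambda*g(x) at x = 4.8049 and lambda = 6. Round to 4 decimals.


Step 1: Evaluate f(x).
f(4.8049) = 5*4.8049^2 + 4*4.8049 + 13 = 147.6549
Step 2: Evaluate g(x).
g(4.8049) = 4*4.8049 - 1 = 18.2196
Step 3: Compute Lagrangian.
L = 147.6549 + 6*18.2196 = 256.9725


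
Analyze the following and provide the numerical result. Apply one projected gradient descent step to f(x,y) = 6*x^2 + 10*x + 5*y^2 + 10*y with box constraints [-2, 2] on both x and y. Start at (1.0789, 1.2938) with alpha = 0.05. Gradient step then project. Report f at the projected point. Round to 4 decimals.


Step 1: Compute gradient at (1.0789, 1.2938).
grad_x = 2*6*1.0789 + 10 = 22.9468
grad_y = 2*5*1.2938 + 10 = 22.938
Step 2: Gradient step.
x_raw = 1.0789 - 0.05*22.9468 = -0.0684
y_raw = 1.2938 - 0.05*22.938 = 0.1469
Step 3: Project onto [-2, 2].
x_proj = clip(-0.0684) = -0.0684
y_proj = clip(0.1469) = 0.1469
Step 4: Evaluate f.
f(-0.0684, 0.1469) = 0.9206


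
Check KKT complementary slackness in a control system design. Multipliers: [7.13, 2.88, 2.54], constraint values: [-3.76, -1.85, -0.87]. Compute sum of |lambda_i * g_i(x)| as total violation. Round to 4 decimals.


KKT complementary slackness check:
lambda_1 * g_1 = 7.13 * -3.76 = -26.8088
lambda_2 * g_2 = 2.88 * -1.85 = -5.328
lambda_3 * g_3 = 2.54 * -0.87 = -2.2098
Total violation = 26.8088 + 5.328 + 2.2098 = 34.3466


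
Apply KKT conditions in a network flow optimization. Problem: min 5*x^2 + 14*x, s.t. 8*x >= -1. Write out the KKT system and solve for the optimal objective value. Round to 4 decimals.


Step 1: Try lambda = 0 (constraint inactive).
x_unc = -14/(2*5) = -1.4
Check: 8*-1.4 = -11.2 < -1 -- violated!
Step 2: Constraint must be active: 8*x = -1
x* = -1/8 = -0.125
lambda = (2*5*(-0.125) + 14)/8 = 1.5938
Step 3: Compute optimal value.
f(x*) = 5*(-0.125)^2 + 14*(-0.125) = -1.6719


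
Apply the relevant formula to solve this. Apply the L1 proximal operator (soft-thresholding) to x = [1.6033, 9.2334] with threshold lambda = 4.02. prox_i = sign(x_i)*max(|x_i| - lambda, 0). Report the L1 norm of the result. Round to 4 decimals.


Soft-thresholding with lambda = 4.02:
prox(1.6033) = sign(1.6033)*max(|1.6033| - 4.02, 0) = 0.0
prox(9.2334) = sign(9.2334)*max(|9.2334| - 4.02, 0) = 5.2134
prox(x) = [0.0, 5.2134]
||prox(x)||_1 = 0.0 + 5.2134 = 5.2134


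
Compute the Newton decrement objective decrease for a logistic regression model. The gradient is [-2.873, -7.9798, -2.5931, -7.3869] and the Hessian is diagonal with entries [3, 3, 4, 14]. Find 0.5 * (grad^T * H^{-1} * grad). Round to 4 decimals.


Step 1: H is diagonal, so H^(-1) * g = [-0.9577, -2.6599, -0.6483, -0.5276].
Step 2: g^T H^(-1) g = sum_i g_i^2 / H_ii
  = (-2.873)^2/3 + (-7.9798)^2/3 + (-2.5931)^2/4 + (-7.3869)^2/14
  = 2.7514 + 21.2257 + 1.681 + 3.8976 = 29.5557
Step 3: Objective decrease = 0.5 * g^T H^(-1) g = 14.7779


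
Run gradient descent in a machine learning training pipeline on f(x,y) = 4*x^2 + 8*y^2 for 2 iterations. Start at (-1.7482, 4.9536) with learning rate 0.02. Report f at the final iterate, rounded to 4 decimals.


Gradient descent on f(x,y) = 4*x^2 + 8*y^2.
Starting point: (-1.7482, 4.9536), alpha = 0.02
Step 1: grad_x = 2*4*-1.7482 = -13.9856, grad_y = 2*8*4.9536 = 79.2576
  x_1 = -1.7482 - 0.02*-13.9856 = -1.4685
  y_1 = 4.9536 - 0.02*79.2576 = 3.3684
Step 2: grad_x = 2*4*-1.4685 = -11.7479, grad_y = 2*8*3.3684 = 53.8952
  x_2 = -1.4685 - 0.02*-11.7479 = -1.2335
  y_2 = 3.3684 - 0.02*53.8952 = 2.2905
f(-1.2335, 2.2905) = 4*(-1.2335)^2 + 8*2.2905^2 = 48.0591


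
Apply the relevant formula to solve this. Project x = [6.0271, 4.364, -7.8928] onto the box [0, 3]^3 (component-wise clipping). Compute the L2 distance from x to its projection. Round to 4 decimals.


Project each component onto [0, 3].
clip(6.0271) = 3.0, clip(4.364) = 3.0, clip(-7.8928) = 0.0
Projection = [3.0, 3.0, 0.0]
Squared diffs: [9.1633, 1.8605, 62.2963]
Distance = sqrt(73.3201) = 8.5627


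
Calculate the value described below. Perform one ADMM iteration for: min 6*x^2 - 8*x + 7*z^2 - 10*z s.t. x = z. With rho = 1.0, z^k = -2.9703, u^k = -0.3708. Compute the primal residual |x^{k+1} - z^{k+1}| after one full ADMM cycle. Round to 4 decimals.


ADMM iteration with rho = 1.0, z^k = -2.9703, u^k = -0.3708
Step 1: x-update.
Minimize 6*x^2 - 8*x + (1.0/2)*(x + 2.9703 - 0.3708)^2
FOC: (2*6 + 1.0)*x = 8 + 1.0*(-2.9703 + 0.3708)
x^{k+1} = 0.4154
Step 2: z-update.
Minimize 7*z^2 - 10*z + (1.0/2)*(0.4154 - z - 0.3708)^2
FOC: (2*7 + 1.0)*z = 10 + 1.0*(0.4154 - 0.3708)
z^{k+1} = 0.6696
Step 3: u-update.
u^{k+1} = -0.3708 + 0.4154 - 0.6696 = -0.625
Step 4: Primal residual = |0.4154 - 0.6696| = 0.2542


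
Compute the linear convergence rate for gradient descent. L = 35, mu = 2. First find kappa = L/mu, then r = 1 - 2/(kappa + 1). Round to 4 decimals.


Step 1: Compute the condition number.
kappa = L/mu = 35/2 = 17.5
Step 2: Compute the convergence rate.
r = 1 - 2/(kappa + 1) = 1 - 2*mu/(L + mu) = (L - mu)/(L + mu) = 33/37 = 0.8919


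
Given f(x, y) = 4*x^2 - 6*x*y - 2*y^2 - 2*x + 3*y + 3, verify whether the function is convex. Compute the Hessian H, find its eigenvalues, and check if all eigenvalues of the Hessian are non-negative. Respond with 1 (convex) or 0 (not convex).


The Hessian of f(x,y) = 4*x^2 - 6*x*y - 2*y^2 - 2*x + 3*y + 3 is:
H = [[8, -6], [-6, -4]]
Trace = 8 - 4 = 4
Determinant = 8*-4 - (-6)^2 = -68
Discriminant = (4)^2 - 4*-68 = 288.0
Eigenvalues: lambda_1 = -6.4853, lambda_2 = 10.4853
The function is not convex.

0


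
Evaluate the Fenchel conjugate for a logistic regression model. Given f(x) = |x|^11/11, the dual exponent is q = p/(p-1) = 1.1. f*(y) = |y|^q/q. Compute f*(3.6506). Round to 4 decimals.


The conjugate exponent q satisfies 1/p + 1/q = 1.
p = 11, so q = 11/(11 - 1) = 1.1
|y|^q = 3.6506^1.1 = 4.1553
f*(3.6506) = 4.1553 / 1.1 = 3.7775


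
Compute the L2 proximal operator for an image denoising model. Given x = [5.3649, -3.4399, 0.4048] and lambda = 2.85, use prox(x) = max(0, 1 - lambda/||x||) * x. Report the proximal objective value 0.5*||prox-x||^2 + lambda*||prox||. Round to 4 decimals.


Step 1: Compute ||x||.
||x|| = 6.3858
Step 2: Compute scaling factor.
scale = max(0, 1 - 2.85/6.3858) = 0.5537
Step 3: prox(x) = [2.9705, -1.9047, 0.2241]
||prox(x)|| = 3.5358
Step 4: Proximal objective.
0.5*||prox-x||^2 = 4.0613
lambda*||prox|| = 10.077
Total = 14.1384


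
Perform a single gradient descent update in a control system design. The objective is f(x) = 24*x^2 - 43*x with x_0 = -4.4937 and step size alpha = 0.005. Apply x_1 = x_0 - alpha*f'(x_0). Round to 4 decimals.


We compute the gradient at x_0 and apply the update.
f'(x) = 48*x - 43
f'(-4.4937) = 48*-4.4937 - 43 = -258.6976
x_1 = -4.4937 - 0.005*-258.6976 = -3.2002


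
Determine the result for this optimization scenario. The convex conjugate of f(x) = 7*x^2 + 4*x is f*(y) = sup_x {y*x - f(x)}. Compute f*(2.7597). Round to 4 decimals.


f*(y) = sup_x {y*x - a*x^2 - b*x} = sup_x {(y-b)*x - a*x^2}
FOC: (y - b) - 2a*x = 0 => x* = (y - b)/(2a)
x* = (2.7597 - 4)/(2*7) = -0.0886
f*(2.7597) = (y-b)^2/(4a) = (2.7597 - 4)^2/(4*7)
= 1.5383/28 = 0.0549


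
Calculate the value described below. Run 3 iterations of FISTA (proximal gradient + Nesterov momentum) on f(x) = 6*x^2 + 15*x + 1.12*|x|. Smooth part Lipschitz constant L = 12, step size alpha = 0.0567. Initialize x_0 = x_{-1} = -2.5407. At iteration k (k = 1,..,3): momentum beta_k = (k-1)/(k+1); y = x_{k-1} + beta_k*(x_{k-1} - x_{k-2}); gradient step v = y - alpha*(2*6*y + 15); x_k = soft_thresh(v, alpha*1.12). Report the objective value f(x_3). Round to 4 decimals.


FISTA on f(x) = 6*x^2 + 15*x + 1.12*|x|
L = 12, alpha = 0.0567
Iteration 1: beta = 0.0, y = -2.5407 + 0.0*(-2.5407 + 2.5407) = -2.5407
  grad(y) = -15.4884, v = y - alpha*grad = -1.6625
  prox(v) = soft_thresh(-1.6625, 0.0635) = -1.599
Iteration 2: beta = 0.3333, y = -1.599 + 0.3333*(-1.599 + 2.5407) = -1.2851
  grad(y) = -0.4213, v = y - alpha*grad = -1.2612
  prox(v) = soft_thresh(-1.2612, 0.0635) = -1.1977
Iteration 3: beta = 0.5, y = -1.1977 + 0.5*(-1.1977 + 1.599) = -0.9971
  grad(y) = 3.0351, v = y - alpha*grad = -1.1692
  prox(v) = soft_thresh(-1.1692, 0.0635) = -1.1057
f(x_3) = 6*(-1.1057)^2 + 15*(-1.1057) + 1.12*|-1.1057| = -8.0117


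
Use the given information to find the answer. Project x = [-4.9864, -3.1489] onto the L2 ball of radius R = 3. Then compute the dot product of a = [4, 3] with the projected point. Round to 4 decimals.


Step 1: Compute ||x|| (intermediates to 6 decimals).
||x|| = sqrt((-4.9864)^2 + (-3.1489)^2) = 5.897436
Step 2: Project.
Since ||x|| > R, scale = R/||x|| = 3/5.897436 = 0.508696, proj(x) = scale * x
proj(x) = [-2.536562, -1.601833]
Step 3: Dot product.
a^T * proj(x) = 4*(-2.536562) + 3*(-1.601833) = -14.9517


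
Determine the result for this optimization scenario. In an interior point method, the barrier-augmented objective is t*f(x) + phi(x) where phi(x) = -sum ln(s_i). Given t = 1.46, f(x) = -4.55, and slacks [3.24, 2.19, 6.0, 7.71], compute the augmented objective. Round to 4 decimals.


Step 1: Compute log-barrier.
ln values: [1.1756, 0.7839, 1.7918, 2.0425]
phi = -(1.1756 + 0.7839 + 1.7918 + 2.0425) = -5.7938
Step 2: Compute augmented objective.
t*f(x) = 1.46*-4.55 = -6.643
Total = -6.643 - 5.7938 = -12.4368


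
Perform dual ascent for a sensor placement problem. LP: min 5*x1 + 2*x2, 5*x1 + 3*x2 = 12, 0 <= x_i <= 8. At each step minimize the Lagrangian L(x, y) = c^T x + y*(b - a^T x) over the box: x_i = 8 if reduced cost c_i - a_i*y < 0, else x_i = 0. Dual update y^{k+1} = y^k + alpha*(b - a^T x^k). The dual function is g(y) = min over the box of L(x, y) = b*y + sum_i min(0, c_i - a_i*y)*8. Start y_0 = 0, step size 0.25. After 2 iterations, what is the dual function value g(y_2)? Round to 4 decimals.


Dual ascent for LP: min 5*x1 + 2*x2, 5*x1 + 3*x2 = 12, 0 <= x_i <= 8
Step 1: y^k = 0.0, reduced costs: (5.0, 2.0)
  x^k = (0.0, 0.0), subgradient = b - a^T x = 12.0
  y^{k+1} = 0.0 + 0.25*12.0 = 3.0
Step 2: y^k = 3.0, reduced costs: (-10.0, -7.0)
  x^k = (8.0, 8.0), subgradient = b - a^T x = -52.0
  y^{k+1} = 3.0 + 0.25*-52.0 = -10.0
Dual objective at y_2 = -10.0: reduced costs (55.0, 32.0), box minimizer x = (0.0, 0.0)
g(y_2) = b*y + (c1 - a1*y)*x1 + (c2 - a2*y)*x2 = 12*(-10.0) + 55.0*0.0 + 32.0*0.0 = -120.0 + 0.0 + 0.0 = -120.0


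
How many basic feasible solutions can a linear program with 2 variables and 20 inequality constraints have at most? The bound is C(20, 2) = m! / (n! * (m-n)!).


Each vertex corresponds to some choice of n active constraints out of m, so the number of vertices is at most C(m, n) = m! / (n!(m-n)!).
m = 20, n = 2
Numerator: 20 * 19
Denominator: 2! = 2
C(20, 2) = 190


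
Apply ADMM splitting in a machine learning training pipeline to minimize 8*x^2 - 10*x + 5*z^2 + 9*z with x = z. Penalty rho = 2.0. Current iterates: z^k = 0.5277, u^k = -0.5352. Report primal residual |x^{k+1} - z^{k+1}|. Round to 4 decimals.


ADMM iteration with rho = 2.0, z^k = 0.5277, u^k = -0.5352
Step 1: x-update.
Minimize 8*x^2 - 10*x + (2.0/2)*(x - 0.5277 - 0.5352)^2
FOC: (2*8 + 2.0)*x = 10 + 2.0*(0.5277 + 0.5352)
x^{k+1} = 0.6737
Step 2: z-update.
Minimize 5*z^2 + 9*z + (2.0/2)*(0.6737 - z - 0.5352)^2
FOC: (2*5 + 2.0)*z = -9 + 2.0*(0.6737 - 0.5352)
z^{k+1} = -0.7269
Step 3: u-update.
u^{k+1} = -0.5352 + 0.6737 + 0.7269 = 0.8654
Step 4: Primal residual = |0.6737 + 0.7269| = 1.4006


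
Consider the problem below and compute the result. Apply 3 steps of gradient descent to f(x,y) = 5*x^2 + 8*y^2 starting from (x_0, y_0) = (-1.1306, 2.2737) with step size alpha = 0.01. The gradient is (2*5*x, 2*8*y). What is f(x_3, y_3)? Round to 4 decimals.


Gradient descent on f(x,y) = 5*x^2 + 8*y^2.
Starting point: (-1.1306, 2.2737), alpha = 0.01
Step 1: grad_x = 2*5*-1.1306 = -11.306, grad_y = 2*8*2.2737 = 36.3792
  x_1 = -1.1306 - 0.01*-11.306 = -1.0175
  y_1 = 2.2737 - 0.01*36.3792 = 1.9099
Step 2: grad_x = 2*5*-1.0175 = -10.1754, grad_y = 2*8*1.9099 = 30.5585
  x_2 = -1.0175 - 0.01*-10.1754 = -0.9158
  y_2 = 1.9099 - 0.01*30.5585 = 1.6043
Step 3: grad_x = 2*5*-0.9158 = -9.1579, grad_y = 2*8*1.6043 = 25.6692
  x_3 = -0.9158 - 0.01*-9.1579 = -0.8242
  y_3 = 1.6043 - 0.01*25.6692 = 1.3476
f(-0.8242, 1.3476) = 5*(-0.8242)^2 + 8*1.3476^2 = 17.9255


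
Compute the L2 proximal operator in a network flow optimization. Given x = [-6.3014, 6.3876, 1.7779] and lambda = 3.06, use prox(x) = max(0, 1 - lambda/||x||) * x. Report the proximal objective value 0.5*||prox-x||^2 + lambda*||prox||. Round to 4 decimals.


Step 1: Compute ||x||.
||x|| = 9.1471
Step 2: Compute scaling factor.
scale = max(0, 1 - 3.06/9.1471) = 0.6655
Step 3: prox(x) = [-4.1934, 4.2507, 1.1831]
||prox(x)|| = 6.0871
Step 4: Proximal objective.
0.5*||prox-x||^2 = 4.6818
lambda*||prox|| = 18.6265
Total = 23.3084


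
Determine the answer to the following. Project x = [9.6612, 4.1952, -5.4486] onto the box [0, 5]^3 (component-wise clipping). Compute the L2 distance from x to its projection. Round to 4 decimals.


Project each component onto [0, 5].
clip(9.6612) = 5.0, clip(4.1952) = 4.1952, clip(-5.4486) = 0.0
Projection = [5.0, 4.1952, 0.0]
Squared diffs: [21.7268, 0.0, 29.6872]
Distance = sqrt(51.414) = 7.1704


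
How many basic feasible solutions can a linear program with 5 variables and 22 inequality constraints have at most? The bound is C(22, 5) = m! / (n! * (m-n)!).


Each vertex corresponds to some choice of n active constraints out of m, so the number of vertices is at most C(m, n) = m! / (n!(m-n)!).
m = 22, n = 5
Numerator: 22 * 21 * 20 * 19 * 18
Denominator: 5! = 120
C(22, 5) = 26334


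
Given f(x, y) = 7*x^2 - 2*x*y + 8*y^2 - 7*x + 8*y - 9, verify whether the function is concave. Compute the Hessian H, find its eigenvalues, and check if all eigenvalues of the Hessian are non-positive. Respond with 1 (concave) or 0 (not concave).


The Hessian of f(x,y) = 7*x^2 - 2*x*y + 8*y^2 - 7*x + 8*y - 9 is:
H = [[14, -2], [-2, 16]]
Trace = 14 + 16 = 30
Determinant = 14*16 - (-2)^2 = 220
Discriminant = (30)^2 - 4*220 = 20.0
Eigenvalues: lambda_1 = 12.7639, lambda_2 = 17.2361
The function is not concave.

0


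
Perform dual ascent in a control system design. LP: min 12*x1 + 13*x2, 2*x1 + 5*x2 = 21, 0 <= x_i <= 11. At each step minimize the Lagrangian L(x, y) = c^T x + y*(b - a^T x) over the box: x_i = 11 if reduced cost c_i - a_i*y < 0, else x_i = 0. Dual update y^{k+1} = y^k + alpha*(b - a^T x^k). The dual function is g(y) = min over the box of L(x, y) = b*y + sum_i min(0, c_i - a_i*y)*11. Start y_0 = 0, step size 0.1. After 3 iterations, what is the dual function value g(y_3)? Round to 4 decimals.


Dual ascent for LP: min 12*x1 + 13*x2, 2*x1 + 5*x2 = 21, 0 <= x_i <= 11
Step 1: y^k = 0.0, reduced costs: (12.0, 13.0)
  x^k = (0.0, 0.0), subgradient = b - a^T x = 21.0
  y^{k+1} = 0.0 + 0.1*21.0 = 2.1
Step 2: y^k = 2.1, reduced costs: (7.8, 2.5)
  x^k = (0.0, 0.0), subgradient = b - a^T x = 21.0
  y^{k+1} = 2.1 + 0.1*21.0 = 4.2
Step 3: y^k = 4.2, reduced costs: (3.6, -8.0)
  x^k = (0.0, 11.0), subgradient = b - a^T x = -34.0
  y^{k+1} = 4.2 + 0.1*-34.0 = 0.8
Dual objective at y_3 = 0.8: reduced costs (10.4, 9.0), box minimizer x = (0.0, 0.0)
g(y_3) = b*y + (c1 - a1*y)*x1 + (c2 - a2*y)*x2 = 21*0.8 + 10.4*0.0 + 9.0*0.0 = 16.8 + 0.0 + 0.0 = 16.8


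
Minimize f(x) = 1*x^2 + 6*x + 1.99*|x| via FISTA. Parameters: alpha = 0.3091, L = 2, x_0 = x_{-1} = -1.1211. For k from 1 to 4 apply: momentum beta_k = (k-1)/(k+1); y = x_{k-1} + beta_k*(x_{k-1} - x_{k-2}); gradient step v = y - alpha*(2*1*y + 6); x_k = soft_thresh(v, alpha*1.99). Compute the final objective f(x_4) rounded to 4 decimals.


FISTA on f(x) = 1*x^2 + 6*x + 1.99*|x|
L = 2, alpha = 0.3091
Iteration 1: beta = 0.0, y = -1.1211 + 0.0*(-1.1211 + 1.1211) = -1.1211
  grad(y) = 3.7578, v = y - alpha*grad = -2.2826
  prox(v) = soft_thresh(-2.2826, 0.6151) = -1.6675
Iteration 2: beta = 0.3333, y = -1.6675 + 0.3333*(-1.6675 + 1.1211) = -1.8497
  grad(y) = 2.3007, v = y - alpha*grad = -2.5608
  prox(v) = soft_thresh(-2.5608, 0.6151) = -1.9457
Iteration 3: beta = 0.5, y = -1.9457 + 0.5*(-1.9457 + 1.6675) = -2.0848
  grad(y) = 1.8304, v = y - alpha*grad = -2.6506
  prox(v) = soft_thresh(-2.6506, 0.6151) = -2.0355
Iteration 4: beta = 0.6, y = -2.0355 + 0.6*(-2.0355 + 1.9457) = -2.0893
  grad(y) = 1.8214, v = y - alpha*grad = -2.6523
  prox(v) = soft_thresh(-2.6523, 0.6151) = -2.0372
f(x_4) = 1*(-2.0372)^2 + 6*(-2.0372) + 1.99*|-2.0372| = -4.019


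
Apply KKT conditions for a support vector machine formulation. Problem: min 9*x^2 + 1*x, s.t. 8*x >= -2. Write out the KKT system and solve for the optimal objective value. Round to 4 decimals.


Step 1: Try lambda = 0 (constraint inactive).
Stationarity: 2*9*x + 1 = 0
x* = -1/(2*9) = -1/18 = -0.0556 (rounded; the exact value -1/18 is used below)
Check constraint: 8*-0.0556 = -0.4448 >= -2 -- satisfied.
Step 2: Compute optimal value.
f(x*) = 9*(-1/18)^2 + 1*(-1/18) = -0.0278


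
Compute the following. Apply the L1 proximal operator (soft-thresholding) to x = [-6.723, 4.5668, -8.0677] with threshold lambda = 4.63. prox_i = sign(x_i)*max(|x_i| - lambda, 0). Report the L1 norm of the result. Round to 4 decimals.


Soft-thresholding with lambda = 4.63:
prox(-6.723) = sign(-6.723)*max(|-6.723| - 4.63, 0) = -2.093
prox(4.5668) = sign(4.5668)*max(|4.5668| - 4.63, 0) = 0.0
prox(-8.0677) = sign(-8.0677)*max(|-8.0677| - 4.63, 0) = -3.4377
prox(x) = [-2.093, 0.0, -3.4377]
||prox(x)||_1 = 2.093 + 0.0 + 3.4377 = 5.5307


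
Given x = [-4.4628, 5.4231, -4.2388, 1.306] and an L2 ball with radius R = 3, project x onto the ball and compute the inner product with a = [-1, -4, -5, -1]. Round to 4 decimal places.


Step 1: Compute ||x|| (intermediates to 6 decimals).
||x|| = sqrt((-4.4628)^2 + 5.4231^2 + (-4.2388)^2 + 1.306^2) = 8.306603
Step 2: Project.
Since ||x|| > R, scale = R/||x|| = 3/8.306603 = 0.361158, proj(x) = scale * x
proj(x) = [-1.611776, 1.958596, -1.530877, 0.471672]
Step 3: Dot product.
a^T * proj(x) = -1*(-1.611776) - 4*1.958596 - 5*(-1.530877) - 1*0.471672 = 0.9601


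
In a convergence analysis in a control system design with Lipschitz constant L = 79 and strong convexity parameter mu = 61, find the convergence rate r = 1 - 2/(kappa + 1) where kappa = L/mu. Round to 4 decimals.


Step 1: Compute the condition number.
kappa = L/mu = 79/61 = 1.2951
Step 2: Compute the convergence rate.
r = 1 - 2/(kappa + 1) = 1 - 2*mu/(L + mu) = (L - mu)/(L + mu) = 18/140 = 0.1286


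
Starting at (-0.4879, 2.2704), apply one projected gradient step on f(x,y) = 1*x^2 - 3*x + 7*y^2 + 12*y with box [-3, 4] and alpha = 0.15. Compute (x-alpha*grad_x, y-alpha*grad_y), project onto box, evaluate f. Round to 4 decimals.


Step 1: Compute gradient at (-0.4879, 2.2704).
grad_x = 2*1*-0.4879 - 3 = -3.9758
grad_y = 2*7*2.2704 + 12 = 43.7856
Step 2: Gradient step.
x_raw = -0.4879 - 0.15*-3.9758 = 0.1085
y_raw = 2.2704 - 0.15*43.7856 = -4.2974
Step 3: Project onto [-3, 4].
x_proj = clip(0.1085) = 0.1085
y_proj = clip(-4.2974) = -3.0
Step 4: Evaluate f.
f(0.1085, -3.0) = 26.6864


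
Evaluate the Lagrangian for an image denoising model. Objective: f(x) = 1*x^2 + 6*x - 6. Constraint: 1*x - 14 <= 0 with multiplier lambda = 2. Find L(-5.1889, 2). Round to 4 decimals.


Step 1: Evaluate f(x).
f(-5.1889) = 1*(-5.1889)^2 + 6*(-5.1889) - 6 = -10.2087
Step 2: Evaluate g(x).
g(-5.1889) = 1*-5.1889 - 14 = -19.1889
Step 3: Compute Lagrangian.
L = -10.2087 + 2*-19.1889 = -48.5865


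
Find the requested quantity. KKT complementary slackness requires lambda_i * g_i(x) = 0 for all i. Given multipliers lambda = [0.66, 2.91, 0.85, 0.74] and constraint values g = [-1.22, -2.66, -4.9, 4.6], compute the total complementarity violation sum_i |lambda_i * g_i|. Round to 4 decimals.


KKT complementary slackness check:
lambda_1 * g_1 = 0.66 * -1.22 = -0.8052
lambda_2 * g_2 = 2.91 * -2.66 = -7.7406
lambda_3 * g_3 = 0.85 * -4.9 = -4.165
lambda_4 * g_4 = 0.74 * 4.6 = 3.404
Total violation = 0.8052 + 7.7406 + 4.165 + 3.404 = 16.1148


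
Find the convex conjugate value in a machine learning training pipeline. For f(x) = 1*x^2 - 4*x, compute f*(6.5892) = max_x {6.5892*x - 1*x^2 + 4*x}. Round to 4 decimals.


f*(y) = sup_x {y*x - a*x^2 - b*x} = sup_x {(y-b)*x - a*x^2}
FOC: (y - b) - 2a*x = 0 => x* = (y - b)/(2a)
x* = (6.5892 + 4)/(2*1) = 5.2946
f*(6.5892) = (y-b)^2/(4a) = (6.5892 + 4)^2/(4*1)
= 112.1312/4 = 28.0328


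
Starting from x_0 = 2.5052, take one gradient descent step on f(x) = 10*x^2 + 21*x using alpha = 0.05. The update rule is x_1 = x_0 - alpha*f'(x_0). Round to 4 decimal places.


We compute the gradient at x_0 and apply the update.
f'(x) = 20*x + 21
f'(2.5052) = 20*2.5052 + 21 = 71.104
x_1 = 2.5052 - 0.05*71.104 = -1.05
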